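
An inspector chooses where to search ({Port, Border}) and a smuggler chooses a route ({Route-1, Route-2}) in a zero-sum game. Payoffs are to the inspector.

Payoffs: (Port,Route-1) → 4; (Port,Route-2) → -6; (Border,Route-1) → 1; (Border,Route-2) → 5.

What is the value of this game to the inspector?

13/7

Row minima: Port → -6, Border → 1; maximin = 1.
Column maxima: Route-1 → 4, Route-2 → 5; minimax = 4.
1 ≠ 4, so there is no saddle point; optimal play is mixed.
Let the inspector play Port with probability p. Expected payoff against Route-1: 4p + 1(1−p) = 3p + 1; against Route-2: (-6)p + 5(1−p) = −11p + 5.
Setting these equal: 3p + 1 = −11p + 5 ⇒ 14p = 4 ⇒ p = 2/7, and the value is (3)·(2/7) + 1 = 13/7.
For the smuggler: with q = P(Route-1), equating Port's and Border's payoffs gives 10q − 6 = −4q + 5 ⇒ q = 11/14.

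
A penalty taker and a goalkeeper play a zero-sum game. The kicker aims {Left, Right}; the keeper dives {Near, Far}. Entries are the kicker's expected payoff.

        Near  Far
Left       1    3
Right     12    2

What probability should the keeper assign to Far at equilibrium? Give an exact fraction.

Row minima: Left → 1, Right → 2; maximin = 2.
Column maxima: Near → 12, Far → 3; minimax = 3.
2 ≠ 3, so there is no saddle point; optimal play is mixed.
Let the kicker play Left with probability p. Expected payoff against Near: 1p + 12(1−p) = −11p + 12; against Far: 3p + 2(1−p) = p + 2.
Setting these equal: −11p + 12 = p + 2 ⇒ −12p = -10 ⇒ p = 5/6, and the value is (-11)·(5/6) + 12 = 17/6.
For the keeper: with q = P(Near), equating Left's and Right's payoffs gives −2q + 3 = 10q + 2 ⇒ q = 1/12.

11/12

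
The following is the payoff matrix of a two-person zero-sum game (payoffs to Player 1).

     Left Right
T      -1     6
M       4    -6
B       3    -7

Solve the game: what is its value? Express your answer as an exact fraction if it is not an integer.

18/17

Row minima: T → -1, M → -6, B → -7; maximin = -1.
Column maxima: Left → 4, Right → 6; minimax = 4.
-1 ≠ 4, so there is no saddle point; optimal play is mixed.
B is strictly dominated by M, so Player 1 never plays it.
On the remaining 2×2 (T, M vs Left, Right):
Let Player 1 play T with probability p. Expected payoff against Left: (-1)p + 4(1−p) = −5p + 4; against Right: 6p + (-6)(1−p) = 12p − 6.
Setting these equal: −5p + 4 = 12p − 6 ⇒ −17p = -10 ⇒ p = 10/17, and the value is (-5)·(10/17) + 4 = 18/17.
For Player 2: with q = P(Left), equating T's and M's payoffs gives −7q + 6 = 10q − 6 ⇒ q = 12/17.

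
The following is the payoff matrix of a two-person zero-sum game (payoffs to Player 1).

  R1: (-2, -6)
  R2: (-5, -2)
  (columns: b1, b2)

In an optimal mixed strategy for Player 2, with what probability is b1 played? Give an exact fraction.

Row minima: R1 → -6, R2 → -5; maximin = -5.
Column maxima: b1 → -2, b2 → -2; minimax = -2.
-5 ≠ -2, so there is no saddle point; optimal play is mixed.
Let Player 1 play R1 with probability p. Expected payoff against b1: (-2)p + (-5)(1−p) = 3p − 5; against b2: (-6)p + (-2)(1−p) = −4p − 2.
Setting these equal: 3p − 5 = −4p − 2 ⇒ 7p = 3 ⇒ p = 3/7, and the value is (3)·(3/7) − 5 = -26/7.
For Player 2: with q = P(b1), equating R1's and R2's payoffs gives 4q − 6 = −3q − 2 ⇒ q = 4/7.

4/7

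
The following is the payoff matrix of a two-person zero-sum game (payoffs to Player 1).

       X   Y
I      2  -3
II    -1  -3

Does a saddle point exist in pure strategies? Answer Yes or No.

Yes

Row minima: I → -3, II → -3; maximin = -3.
Column maxima: X → 2, Y → -3; minimax = -3.
maximin = minimax = -3, so a saddle point exists.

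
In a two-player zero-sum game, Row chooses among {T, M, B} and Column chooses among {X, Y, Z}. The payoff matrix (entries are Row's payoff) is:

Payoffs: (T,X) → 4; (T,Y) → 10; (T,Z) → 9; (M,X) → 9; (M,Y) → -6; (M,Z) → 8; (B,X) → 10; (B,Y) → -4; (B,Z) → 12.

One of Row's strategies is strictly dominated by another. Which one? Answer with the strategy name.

M

B gives a strictly higher payoff than M against every column: 10 > 9, -4 > -6, 12 > 8.
So M is strictly dominated and Row never plays it.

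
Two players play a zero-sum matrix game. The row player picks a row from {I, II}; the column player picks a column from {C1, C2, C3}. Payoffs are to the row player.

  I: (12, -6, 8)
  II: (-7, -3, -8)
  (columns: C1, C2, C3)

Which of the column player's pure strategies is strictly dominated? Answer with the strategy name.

C3 holds the row player's payoff strictly below C1 in every row: 8 < 12, -8 < -7.
So C1 is strictly dominated for the column player.

C1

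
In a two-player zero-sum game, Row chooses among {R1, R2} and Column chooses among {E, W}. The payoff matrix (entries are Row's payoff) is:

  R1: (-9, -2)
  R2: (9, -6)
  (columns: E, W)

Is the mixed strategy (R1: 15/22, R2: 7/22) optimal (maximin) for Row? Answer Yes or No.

Against E this mix gives (15/22)·(-9) + (7/22)·9 = -36/11.
Against W this mix gives (15/22)·(-2) + (7/22)·(-6) = -36/11.
All of Column's active replies (E, W) yield -36/11, and no column does worse for Row. The mix makes Column indifferent and guarantees -36/11, so it is optimal.

Yes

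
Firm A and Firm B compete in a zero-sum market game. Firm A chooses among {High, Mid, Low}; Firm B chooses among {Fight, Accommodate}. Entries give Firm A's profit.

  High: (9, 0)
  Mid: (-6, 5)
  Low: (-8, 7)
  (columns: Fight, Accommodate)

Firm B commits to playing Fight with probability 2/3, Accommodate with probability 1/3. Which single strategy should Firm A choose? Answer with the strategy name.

High

Expected payoff of High: (2/3)·9 + (1/3)·0 = 6.
Expected payoff of Mid: (2/3)·(-6) + (1/3)·5 = -7/3.
Expected payoff of Low: (2/3)·(-8) + (1/3)·7 = -3.
The largest is 6, so Firm A's best response is High.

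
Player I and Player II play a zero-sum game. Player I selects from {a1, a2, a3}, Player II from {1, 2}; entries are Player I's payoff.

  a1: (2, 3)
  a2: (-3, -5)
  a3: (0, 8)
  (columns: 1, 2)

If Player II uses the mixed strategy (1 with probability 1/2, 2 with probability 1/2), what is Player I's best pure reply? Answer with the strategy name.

Expected payoff of a1: (1/2)·2 + (1/2)·3 = 5/2.
Expected payoff of a2: (1/2)·(-3) + (1/2)·(-5) = -4.
Expected payoff of a3: (1/2)·0 + (1/2)·8 = 4.
The largest is 4, so Player I's best response is a3.

a3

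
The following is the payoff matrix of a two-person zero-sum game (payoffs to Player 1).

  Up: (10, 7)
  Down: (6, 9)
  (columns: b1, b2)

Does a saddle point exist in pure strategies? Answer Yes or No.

No

Row minima: Up → 7, Down → 6; maximin = 7.
Column maxima: b1 → 10, b2 → 9; minimax = 9.
7 ≠ 9, so no pure-strategy equilibrium exists.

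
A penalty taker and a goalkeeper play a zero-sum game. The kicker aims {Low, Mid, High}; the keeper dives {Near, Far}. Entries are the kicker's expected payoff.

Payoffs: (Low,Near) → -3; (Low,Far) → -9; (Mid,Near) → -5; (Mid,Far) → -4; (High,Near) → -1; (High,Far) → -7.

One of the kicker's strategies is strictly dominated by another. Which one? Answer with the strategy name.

High gives a strictly higher payoff than Low against every column: -1 > -3, -7 > -9.
So Low is strictly dominated and the kicker never plays it.

Low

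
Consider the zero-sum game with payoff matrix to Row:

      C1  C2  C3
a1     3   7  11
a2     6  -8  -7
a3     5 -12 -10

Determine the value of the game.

Row minima: a1 → 3, a2 → -8, a3 → -12; maximin = 3.
Column maxima: C1 → 6, C2 → 7, C3 → 11; minimax = 6.
3 ≠ 6, so there is no saddle point; optimal play is mixed.
a3 is strictly dominated by a2, so Row never plays it.
C3 is strictly dominated by C2 (it gives Row strictly more in every row), so Column never plays it.
On the remaining 2×2 (a1, a2 vs C1, C2):
Let Row play a1 with probability p. Expected payoff against C1: 3p + 6(1−p) = −3p + 6; against C2: 7p + (-8)(1−p) = 15p − 8.
Setting these equal: −3p + 6 = 15p − 8 ⇒ −18p = -14 ⇒ p = 7/9, and the value is (-3)·(7/9) + 6 = 11/3.
For Column: with q = P(C1), equating a1's and a2's payoffs gives −4q + 7 = 14q − 8 ⇒ q = 5/6.

11/3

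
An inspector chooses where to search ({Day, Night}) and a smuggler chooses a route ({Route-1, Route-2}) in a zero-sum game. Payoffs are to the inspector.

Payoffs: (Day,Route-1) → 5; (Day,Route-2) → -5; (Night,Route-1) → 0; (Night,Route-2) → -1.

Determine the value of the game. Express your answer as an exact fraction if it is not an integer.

-1

Row minima: Day → -5, Night → -1; maximin = -1.
Column maxima: Route-1 → 5, Route-2 → -1; minimax = -1.
Since maximin = minimax = -1, there is a saddle point and the value is -1.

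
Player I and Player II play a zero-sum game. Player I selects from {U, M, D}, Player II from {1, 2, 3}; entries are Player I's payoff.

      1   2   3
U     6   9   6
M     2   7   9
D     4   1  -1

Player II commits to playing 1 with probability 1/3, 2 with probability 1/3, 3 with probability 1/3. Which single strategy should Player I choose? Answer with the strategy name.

Expected payoff of U: (1/3)·6 + (1/3)·9 + (1/3)·6 = 7.
Expected payoff of M: (1/3)·2 + (1/3)·7 + (1/3)·9 = 6.
Expected payoff of D: (1/3)·4 + (1/3)·1 + (1/3)·(-1) = 4/3.
The largest is 7, so Player I's best response is U.

U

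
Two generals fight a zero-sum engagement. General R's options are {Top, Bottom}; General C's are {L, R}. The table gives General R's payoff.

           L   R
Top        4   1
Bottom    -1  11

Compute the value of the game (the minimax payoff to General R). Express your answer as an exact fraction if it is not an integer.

Row minima: Top → 1, Bottom → -1; maximin = 1.
Column maxima: L → 4, R → 11; minimax = 4.
1 ≠ 4, so there is no saddle point; optimal play is mixed.
Let General R play Top with probability p. Expected payoff against L: 4p + (-1)(1−p) = 5p − 1; against R: 1p + 11(1−p) = −10p + 11.
Setting these equal: 5p − 1 = −10p + 11 ⇒ 15p = 12 ⇒ p = 4/5, and the value is (5)·(4/5) − 1 = 3.
For General C: with q = P(L), equating Top's and Bottom's payoffs gives 3q + 1 = −12q + 11 ⇒ q = 2/3.

3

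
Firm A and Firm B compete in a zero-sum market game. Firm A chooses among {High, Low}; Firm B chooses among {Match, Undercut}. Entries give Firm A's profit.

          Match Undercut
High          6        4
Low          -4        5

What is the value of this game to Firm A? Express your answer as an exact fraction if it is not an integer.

46/11

Row minima: High → 4, Low → -4; maximin = 4.
Column maxima: Match → 6, Undercut → 5; minimax = 5.
4 ≠ 5, so there is no saddle point; optimal play is mixed.
Let Firm A play High with probability p. Expected payoff against Match: 6p + (-4)(1−p) = 10p − 4; against Undercut: 4p + 5(1−p) = −p + 5.
Setting these equal: 10p − 4 = −p + 5 ⇒ 11p = 9 ⇒ p = 9/11, and the value is (10)·(9/11) − 4 = 46/11.
For Firm B: with q = P(Match), equating High's and Low's payoffs gives 2q + 4 = −9q + 5 ⇒ q = 1/11.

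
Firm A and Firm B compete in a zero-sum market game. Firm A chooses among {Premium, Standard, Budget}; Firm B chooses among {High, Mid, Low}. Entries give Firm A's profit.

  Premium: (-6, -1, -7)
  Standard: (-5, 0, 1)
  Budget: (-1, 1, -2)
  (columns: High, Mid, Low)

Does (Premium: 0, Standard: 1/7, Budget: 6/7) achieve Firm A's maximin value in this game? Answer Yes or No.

Yes

Against High this mix gives (1/7)·(-5) + (6/7)·(-1) = -11/7.
Against Mid this mix gives (1/7)·0 + (6/7)·1 = 6/7.
Against Low this mix gives (1/7)·1 + (6/7)·(-2) = -11/7.
All of Firm B's active replies (High, Low) yield -11/7, and no column does worse for Firm A. The mix makes Firm B indifferent and guarantees -11/7, so it is optimal.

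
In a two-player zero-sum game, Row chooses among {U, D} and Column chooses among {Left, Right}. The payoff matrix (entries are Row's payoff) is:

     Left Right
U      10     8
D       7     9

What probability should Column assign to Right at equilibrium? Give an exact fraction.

Row minima: U → 8, D → 7; maximin = 8.
Column maxima: Left → 10, Right → 9; minimax = 9.
8 ≠ 9, so there is no saddle point; optimal play is mixed.
Let Row play U with probability p. Expected payoff against Left: 10p + 7(1−p) = 3p + 7; against Right: 8p + 9(1−p) = −p + 9.
Setting these equal: 3p + 7 = −p + 9 ⇒ 4p = 2 ⇒ p = 1/2, and the value is (3)·(1/2) + 7 = 17/2.
For Column: with q = P(Left), equating U's and D's payoffs gives 2q + 8 = −2q + 9 ⇒ q = 1/4.

3/4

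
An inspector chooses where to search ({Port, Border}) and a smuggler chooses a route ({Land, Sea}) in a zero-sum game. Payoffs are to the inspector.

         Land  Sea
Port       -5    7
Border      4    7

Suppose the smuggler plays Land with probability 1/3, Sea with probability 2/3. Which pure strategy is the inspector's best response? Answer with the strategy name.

Expected payoff of Port: (1/3)·(-5) + (2/3)·7 = 3.
Expected payoff of Border: (1/3)·4 + (2/3)·7 = 6.
The largest is 6, so the inspector's best response is Border.

Border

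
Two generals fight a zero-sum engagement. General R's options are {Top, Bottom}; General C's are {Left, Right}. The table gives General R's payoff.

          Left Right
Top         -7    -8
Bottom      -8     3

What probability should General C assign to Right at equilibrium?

1/12

Row minima: Top → -8, Bottom → -8; maximin = -8.
Column maxima: Left → -7, Right → 3; minimax = -7.
-8 ≠ -7, so there is no saddle point; optimal play is mixed.
Let General R play Top with probability p. Expected payoff against Left: (-7)p + (-8)(1−p) = p − 8; against Right: (-8)p + 3(1−p) = −11p + 3.
Setting these equal: p − 8 = −11p + 3 ⇒ 12p = 11 ⇒ p = 11/12, and the value is (1)·(11/12) − 8 = -85/12.
For General C: with q = P(Left), equating Top's and Bottom's payoffs gives q − 8 = −11q + 3 ⇒ q = 11/12.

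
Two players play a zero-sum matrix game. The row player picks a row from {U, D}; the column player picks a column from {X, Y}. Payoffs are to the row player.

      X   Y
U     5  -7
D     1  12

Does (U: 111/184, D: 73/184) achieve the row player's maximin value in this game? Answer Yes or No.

No

Against X this mix gives (111/184)·5 + (73/184)·1 = 157/46.
Against Y this mix gives (111/184)·(-7) + (73/184)·12 = 99/184.
The column player will play Y, holding the row player to 99/184. Shifting weight toward the row that does better against Y would raise this floor (the equalizing mix achieves 67/23 against both Y and X), so the proposed strategy is not optimal.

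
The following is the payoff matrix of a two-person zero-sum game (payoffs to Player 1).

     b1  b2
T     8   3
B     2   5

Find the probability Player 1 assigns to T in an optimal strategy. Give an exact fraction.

3/8

Row minima: T → 3, B → 2; maximin = 3.
Column maxima: b1 → 8, b2 → 5; minimax = 5.
3 ≠ 5, so there is no saddle point; optimal play is mixed.
Let Player 1 play T with probability p. Expected payoff against b1: 8p + 2(1−p) = 6p + 2; against b2: 3p + 5(1−p) = −2p + 5.
Setting these equal: 6p + 2 = −2p + 5 ⇒ 8p = 3 ⇒ p = 3/8, and the value is (6)·(3/8) + 2 = 17/4.
For Player 2: with q = P(b1), equating T's and B's payoffs gives 5q + 3 = −3q + 5 ⇒ q = 1/4.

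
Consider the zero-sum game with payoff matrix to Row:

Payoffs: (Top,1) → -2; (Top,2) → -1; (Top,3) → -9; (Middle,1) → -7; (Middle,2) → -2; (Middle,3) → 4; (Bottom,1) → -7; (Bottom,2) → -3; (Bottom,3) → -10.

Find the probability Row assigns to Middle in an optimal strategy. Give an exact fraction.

7/18

Row minima: Top → -9, Middle → -7, Bottom → -10; maximin = -7.
Column maxima: 1 → -2, 2 → -1, 3 → 4; minimax = -2.
-7 ≠ -2, so there is no saddle point; optimal play is mixed.
Bottom is strictly dominated by Top, so Row never plays it.
2 is strictly dominated by 1 (it gives Row strictly more in every row), so Column never plays it.
On the remaining 2×2 (Top, Middle vs 1, 3):
Let Row play Top with probability p. Expected payoff against 1: (-2)p + (-7)(1−p) = 5p − 7; against 3: (-9)p + 4(1−p) = −13p + 4.
Setting these equal: 5p − 7 = −13p + 4 ⇒ 18p = 11 ⇒ p = 11/18, and the value is (5)·(11/18) − 7 = -71/18.
For Column: with q = P(1), equating Top's and Middle's payoffs gives 7q − 9 = −11q + 4 ⇒ q = 13/18.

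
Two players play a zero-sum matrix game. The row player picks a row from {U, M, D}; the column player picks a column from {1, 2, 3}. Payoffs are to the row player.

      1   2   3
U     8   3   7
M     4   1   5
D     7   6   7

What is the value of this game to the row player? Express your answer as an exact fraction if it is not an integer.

6

Row minima: U → 3, M → 1, D → 6; maximin = 6.
Column maxima: 1 → 8, 2 → 6, 3 → 7; minimax = 6.
Since maximin = minimax = 6, there is a saddle point and the value is 6.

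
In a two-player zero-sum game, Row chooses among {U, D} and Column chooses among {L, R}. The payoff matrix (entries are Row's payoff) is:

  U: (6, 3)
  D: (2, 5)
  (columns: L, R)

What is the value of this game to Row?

4

Row minima: U → 3, D → 2; maximin = 3.
Column maxima: L → 6, R → 5; minimax = 5.
3 ≠ 5, so there is no saddle point; optimal play is mixed.
Let Row play U with probability p. Expected payoff against L: 6p + 2(1−p) = 4p + 2; against R: 3p + 5(1−p) = −2p + 5.
Setting these equal: 4p + 2 = −2p + 5 ⇒ 6p = 3 ⇒ p = 1/2, and the value is (4)·(1/2) + 2 = 4.
For Column: with q = P(L), equating U's and D's payoffs gives 3q + 3 = −3q + 5 ⇒ q = 1/3.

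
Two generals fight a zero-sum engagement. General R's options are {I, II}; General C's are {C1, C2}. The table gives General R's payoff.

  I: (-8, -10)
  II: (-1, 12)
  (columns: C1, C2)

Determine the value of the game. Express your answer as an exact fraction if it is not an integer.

Row minima: I → -10, II → -1; maximin = -1.
Column maxima: C1 → -1, C2 → 12; minimax = -1.
Since maximin = minimax = -1, there is a saddle point and the value is -1.

-1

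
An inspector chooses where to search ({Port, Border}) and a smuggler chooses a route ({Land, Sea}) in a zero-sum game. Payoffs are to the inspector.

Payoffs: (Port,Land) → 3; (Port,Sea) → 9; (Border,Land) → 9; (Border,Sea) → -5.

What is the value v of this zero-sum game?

Row minima: Port → 3, Border → -5; maximin = 3.
Column maxima: Land → 9, Sea → 9; minimax = 9.
3 ≠ 9, so there is no saddle point; optimal play is mixed.
Let the inspector play Port with probability p. Expected payoff against Land: 3p + 9(1−p) = −6p + 9; against Sea: 9p + (-5)(1−p) = 14p − 5.
Setting these equal: −6p + 9 = 14p − 5 ⇒ −20p = -14 ⇒ p = 7/10, and the value is (-6)·(7/10) + 9 = 24/5.
For the smuggler: with q = P(Land), equating Port's and Border's payoffs gives −6q + 9 = 14q − 5 ⇒ q = 7/10.

24/5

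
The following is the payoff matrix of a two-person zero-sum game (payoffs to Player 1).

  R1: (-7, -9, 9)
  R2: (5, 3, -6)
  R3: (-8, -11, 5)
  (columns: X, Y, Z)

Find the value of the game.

Row minima: R1 → -9, R2 → -6, R3 → -11; maximin = -6.
Column maxima: X → 5, Y → 3, Z → 9; minimax = 3.
-6 ≠ 3, so there is no saddle point; optimal play is mixed.
R3 is strictly dominated by R1, so Player 1 never plays it.
X is strictly dominated by Y (it gives Player 1 strictly more in every row), so Player 2 never plays it.
On the remaining 2×2 (R1, R2 vs Y, Z):
Let Player 1 play R1 with probability p. Expected payoff against Y: (-9)p + 3(1−p) = −12p + 3; against Z: 9p + (-6)(1−p) = 15p − 6.
Setting these equal: −12p + 3 = 15p − 6 ⇒ −27p = -9 ⇒ p = 1/3, and the value is (-12)·(1/3) + 3 = -1.
For Player 2: with q = P(Y), equating R1's and R2's payoffs gives −18q + 9 = 9q − 6 ⇒ q = 5/9.

-1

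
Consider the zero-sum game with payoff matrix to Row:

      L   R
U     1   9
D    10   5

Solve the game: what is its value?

Row minima: U → 1, D → 5; maximin = 5.
Column maxima: L → 10, R → 9; minimax = 9.
5 ≠ 9, so there is no saddle point; optimal play is mixed.
Let Row play U with probability p. Expected payoff against L: 1p + 10(1−p) = −9p + 10; against R: 9p + 5(1−p) = 4p + 5.
Setting these equal: −9p + 10 = 4p + 5 ⇒ −13p = -5 ⇒ p = 5/13, and the value is (-9)·(5/13) + 10 = 85/13.
For Column: with q = P(L), equating U's and D's payoffs gives −8q + 9 = 5q + 5 ⇒ q = 4/13.

85/13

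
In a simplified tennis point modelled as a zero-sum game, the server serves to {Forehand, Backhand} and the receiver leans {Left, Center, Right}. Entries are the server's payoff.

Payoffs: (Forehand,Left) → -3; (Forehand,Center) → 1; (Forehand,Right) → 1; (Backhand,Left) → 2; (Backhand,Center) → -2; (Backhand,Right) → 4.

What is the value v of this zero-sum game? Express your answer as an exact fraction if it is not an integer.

-1/2

Row minima: Forehand → -3, Backhand → -2; maximin = -2.
Column maxima: Left → 2, Center → 1, Right → 4; minimax = 1.
-2 ≠ 1, so there is no saddle point; optimal play is mixed.
Right is strictly dominated by Left (it gives the server strictly more in every row), so the receiver never plays it.
On the remaining 2×2 (Forehand, Backhand vs Left, Center):
Let the server play Forehand with probability p. Expected payoff against Left: (-3)p + 2(1−p) = −5p + 2; against Center: 1p + (-2)(1−p) = 3p − 2.
Setting these equal: −5p + 2 = 3p − 2 ⇒ −8p = -4 ⇒ p = 1/2, and the value is (-5)·(1/2) + 2 = -1/2.
For the receiver: with q = P(Left), equating Forehand's and Backhand's payoffs gives −4q + 1 = 4q − 2 ⇒ q = 3/8.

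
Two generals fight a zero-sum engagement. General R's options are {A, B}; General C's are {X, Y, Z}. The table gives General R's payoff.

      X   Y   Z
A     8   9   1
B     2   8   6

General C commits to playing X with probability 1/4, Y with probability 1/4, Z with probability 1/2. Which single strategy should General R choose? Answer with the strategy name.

Expected payoff of A: (1/4)·8 + (1/4)·9 + (1/2)·1 = 19/4.
Expected payoff of B: (1/4)·2 + (1/4)·8 + (1/2)·6 = 11/2.
The largest is 11/2, so General R's best response is B.

B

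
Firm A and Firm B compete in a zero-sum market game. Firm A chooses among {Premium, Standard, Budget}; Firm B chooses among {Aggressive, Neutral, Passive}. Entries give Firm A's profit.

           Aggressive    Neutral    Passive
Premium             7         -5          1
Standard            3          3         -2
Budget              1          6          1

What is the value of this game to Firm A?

Row minima: Premium → -5, Standard → -2, Budget → 1; maximin = 1.
Column maxima: Aggressive → 7, Neutral → 6, Passive → 1; minimax = 1.
Since maximin = minimax = 1, there is a saddle point and the value is 1.

1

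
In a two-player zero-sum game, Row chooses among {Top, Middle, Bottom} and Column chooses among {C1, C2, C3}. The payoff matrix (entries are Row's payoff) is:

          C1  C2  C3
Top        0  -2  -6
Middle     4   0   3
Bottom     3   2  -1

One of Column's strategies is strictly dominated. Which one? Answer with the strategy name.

C1

C2 holds Row's payoff strictly below C1 in every row: -2 < 0, 0 < 4, 2 < 3.
So C1 is strictly dominated for Column.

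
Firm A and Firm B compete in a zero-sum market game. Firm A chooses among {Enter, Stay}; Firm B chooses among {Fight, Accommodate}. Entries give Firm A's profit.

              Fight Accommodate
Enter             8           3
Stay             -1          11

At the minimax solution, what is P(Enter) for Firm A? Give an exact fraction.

12/17

Row minima: Enter → 3, Stay → -1; maximin = 3.
Column maxima: Fight → 8, Accommodate → 11; minimax = 8.
3 ≠ 8, so there is no saddle point; optimal play is mixed.
Let Firm A play Enter with probability p. Expected payoff against Fight: 8p + (-1)(1−p) = 9p − 1; against Accommodate: 3p + 11(1−p) = −8p + 11.
Setting these equal: 9p − 1 = −8p + 11 ⇒ 17p = 12 ⇒ p = 12/17, and the value is (9)·(12/17) − 1 = 91/17.
For Firm B: with q = P(Fight), equating Enter's and Stay's payoffs gives 5q + 3 = −12q + 11 ⇒ q = 8/17.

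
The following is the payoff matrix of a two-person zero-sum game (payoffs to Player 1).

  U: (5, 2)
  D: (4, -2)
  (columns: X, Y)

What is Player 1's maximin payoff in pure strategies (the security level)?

Row minima: U → 2, D → -2.
The best of these is 2.

2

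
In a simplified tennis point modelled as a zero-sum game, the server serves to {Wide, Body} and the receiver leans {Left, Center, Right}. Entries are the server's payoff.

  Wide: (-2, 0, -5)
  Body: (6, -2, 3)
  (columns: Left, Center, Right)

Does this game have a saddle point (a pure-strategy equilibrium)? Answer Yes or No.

Row minima: Wide → -5, Body → -2; maximin = -2.
Column maxima: Left → 6, Center → 0, Right → 3; minimax = 0.
-2 ≠ 0, so no pure-strategy equilibrium exists.

No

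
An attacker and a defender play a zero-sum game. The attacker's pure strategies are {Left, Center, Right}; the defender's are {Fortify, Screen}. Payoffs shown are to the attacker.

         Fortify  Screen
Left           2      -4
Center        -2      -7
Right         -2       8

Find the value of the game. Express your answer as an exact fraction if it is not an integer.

Row minima: Left → -4, Center → -7, Right → -2; maximin = -2.
Column maxima: Fortify → 2, Screen → 8; minimax = 2.
-2 ≠ 2, so there is no saddle point; optimal play is mixed.
Center is strictly dominated by Left, so the attacker never plays it.
On the remaining 2×2 (Left, Right vs Fortify, Screen):
Let the attacker play Left with probability p. Expected payoff against Fortify: 2p + (-2)(1−p) = 4p − 2; against Screen: (-4)p + 8(1−p) = −12p + 8.
Setting these equal: 4p − 2 = −12p + 8 ⇒ 16p = 10 ⇒ p = 5/8, and the value is (4)·(5/8) − 2 = 1/2.
For the defender: with q = P(Fortify), equating Left's and Right's payoffs gives 6q − 4 = −10q + 8 ⇒ q = 3/4.

1/2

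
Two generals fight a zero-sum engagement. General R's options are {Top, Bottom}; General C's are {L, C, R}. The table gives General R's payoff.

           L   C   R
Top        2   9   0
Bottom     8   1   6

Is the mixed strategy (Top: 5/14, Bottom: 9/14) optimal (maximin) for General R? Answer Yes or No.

Yes

Against L this mix gives (5/14)·2 + (9/14)·8 = 41/7.
Against C this mix gives (5/14)·9 + (9/14)·1 = 27/7.
Against R this mix gives (5/14)·0 + (9/14)·6 = 27/7.
All of General C's active replies (C, R) yield 27/7, and no column does worse for General R. The mix makes General C indifferent and guarantees 27/7, so it is optimal.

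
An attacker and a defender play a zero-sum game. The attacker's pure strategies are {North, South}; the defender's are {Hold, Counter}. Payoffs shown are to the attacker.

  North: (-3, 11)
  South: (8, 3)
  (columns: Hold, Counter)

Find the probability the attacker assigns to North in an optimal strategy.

Row minima: North → -3, South → 3; maximin = 3.
Column maxima: Hold → 8, Counter → 11; minimax = 8.
3 ≠ 8, so there is no saddle point; optimal play is mixed.
Let the attacker play North with probability p. Expected payoff against Hold: (-3)p + 8(1−p) = −11p + 8; against Counter: 11p + 3(1−p) = 8p + 3.
Setting these equal: −11p + 8 = 8p + 3 ⇒ −19p = -5 ⇒ p = 5/19, and the value is (-11)·(5/19) + 8 = 97/19.
For the defender: with q = P(Hold), equating North's and South's payoffs gives −14q + 11 = 5q + 3 ⇒ q = 8/19.

5/19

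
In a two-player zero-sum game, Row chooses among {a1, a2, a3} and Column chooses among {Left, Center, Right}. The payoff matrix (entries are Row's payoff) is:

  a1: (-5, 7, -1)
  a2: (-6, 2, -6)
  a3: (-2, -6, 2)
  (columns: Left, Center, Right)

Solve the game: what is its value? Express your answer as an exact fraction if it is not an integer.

-11/4

Row minima: a1 → -5, a2 → -6, a3 → -6; maximin = -5.
Column maxima: Left → -2, Center → 7, Right → 2; minimax = -2.
-5 ≠ -2, so there is no saddle point; optimal play is mixed.
a2 is strictly dominated by a1, so Row never plays it.
With a2 eliminated, Right is strictly dominated by Left (it gives Row strictly more in every remaining row), so Column never plays it.
On the remaining 2×2 (a1, a3 vs Left, Center):
Let Row play a1 with probability p. Expected payoff against Left: (-5)p + (-2)(1−p) = −3p − 2; against Center: 7p + (-6)(1−p) = 13p − 6.
Setting these equal: −3p − 2 = 13p − 6 ⇒ −16p = -4 ⇒ p = 1/4, and the value is (-3)·(1/4) − 2 = -11/4.
For Column: with q = P(Left), equating a1's and a3's payoffs gives −12q + 7 = 4q − 6 ⇒ q = 13/16.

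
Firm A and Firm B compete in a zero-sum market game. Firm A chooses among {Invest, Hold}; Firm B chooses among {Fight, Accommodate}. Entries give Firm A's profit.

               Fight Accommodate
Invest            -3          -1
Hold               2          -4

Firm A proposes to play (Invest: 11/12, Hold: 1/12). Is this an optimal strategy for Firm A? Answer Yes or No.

No

Against Fight this mix gives (11/12)·(-3) + (1/12)·2 = -31/12.
Against Accommodate this mix gives (11/12)·(-1) + (1/12)·(-4) = -5/4.
Firm B will play Fight, holding Firm A to -31/12. Shifting weight toward the row that does better against Fight would raise this floor (the equalizing mix achieves -7/4 against both Fight and Accommodate), so the proposed strategy is not optimal.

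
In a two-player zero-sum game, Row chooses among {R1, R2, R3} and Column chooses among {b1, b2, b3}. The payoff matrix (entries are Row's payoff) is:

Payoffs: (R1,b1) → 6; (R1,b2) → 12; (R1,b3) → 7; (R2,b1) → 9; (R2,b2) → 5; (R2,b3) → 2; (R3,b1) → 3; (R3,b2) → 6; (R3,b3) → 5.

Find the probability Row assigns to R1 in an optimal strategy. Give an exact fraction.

7/8

Row minima: R1 → 6, R2 → 2, R3 → 3; maximin = 6.
Column maxima: b1 → 9, b2 → 12, b3 → 7; minimax = 7.
6 ≠ 7, so there is no saddle point; optimal play is mixed.
R3 is strictly dominated by R1, so Row never plays it.
b2 is strictly dominated by b3 (it gives Row strictly more in every row), so Column never plays it.
On the remaining 2×2 (R1, R2 vs b1, b3):
Let Row play R1 with probability p. Expected payoff against b1: 6p + 9(1−p) = −3p + 9; against b3: 7p + 2(1−p) = 5p + 2.
Setting these equal: −3p + 9 = 5p + 2 ⇒ −8p = -7 ⇒ p = 7/8, and the value is (-3)·(7/8) + 9 = 51/8.
For Column: with q = P(b1), equating R1's and R2's payoffs gives −q + 7 = 7q + 2 ⇒ q = 5/8.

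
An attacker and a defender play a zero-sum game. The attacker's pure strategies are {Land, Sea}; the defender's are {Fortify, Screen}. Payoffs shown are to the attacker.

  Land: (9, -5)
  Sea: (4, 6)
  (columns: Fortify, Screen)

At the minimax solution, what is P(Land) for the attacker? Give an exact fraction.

Row minima: Land → -5, Sea → 4; maximin = 4.
Column maxima: Fortify → 9, Screen → 6; minimax = 6.
4 ≠ 6, so there is no saddle point; optimal play is mixed.
Let the attacker play Land with probability p. Expected payoff against Fortify: 9p + 4(1−p) = 5p + 4; against Screen: (-5)p + 6(1−p) = −11p + 6.
Setting these equal: 5p + 4 = −11p + 6 ⇒ 16p = 2 ⇒ p = 1/8, and the value is (5)·(1/8) + 4 = 37/8.
For the defender: with q = P(Fortify), equating Land's and Sea's payoffs gives 14q − 5 = −2q + 6 ⇒ q = 11/16.

1/8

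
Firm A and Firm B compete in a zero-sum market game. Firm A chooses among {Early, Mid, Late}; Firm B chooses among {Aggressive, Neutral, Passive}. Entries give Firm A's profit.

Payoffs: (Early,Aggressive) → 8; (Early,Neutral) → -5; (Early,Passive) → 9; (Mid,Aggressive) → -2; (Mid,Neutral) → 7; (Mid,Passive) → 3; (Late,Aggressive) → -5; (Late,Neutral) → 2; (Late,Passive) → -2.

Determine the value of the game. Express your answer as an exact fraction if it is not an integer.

23/11

Row minima: Early → -5, Mid → -2, Late → -5; maximin = -2.
Column maxima: Aggressive → 8, Neutral → 7, Passive → 9; minimax = 7.
-2 ≠ 7, so there is no saddle point; optimal play is mixed.
Late is strictly dominated by Mid, so Firm A never plays it.
Passive is strictly dominated by Aggressive (it gives Firm A strictly more in every row), so Firm B never plays it.
On the remaining 2×2 (Early, Mid vs Aggressive, Neutral):
Let Firm A play Early with probability p. Expected payoff against Aggressive: 8p + (-2)(1−p) = 10p − 2; against Neutral: (-5)p + 7(1−p) = −12p + 7.
Setting these equal: 10p − 2 = −12p + 7 ⇒ 22p = 9 ⇒ p = 9/22, and the value is (10)·(9/22) − 2 = 23/11.
For Firm B: with q = P(Aggressive), equating Early's and Mid's payoffs gives 13q − 5 = −9q + 7 ⇒ q = 6/11.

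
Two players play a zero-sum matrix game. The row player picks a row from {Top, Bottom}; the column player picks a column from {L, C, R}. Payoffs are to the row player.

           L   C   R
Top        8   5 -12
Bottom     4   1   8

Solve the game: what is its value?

Row minima: Top → -12, Bottom → 1; maximin = 1.
Column maxima: L → 8, C → 5, R → 8; minimax = 5.
1 ≠ 5, so there is no saddle point; optimal play is mixed.
L is strictly dominated by C (it gives the row player strictly more in every row), so the column player never plays it.
On the remaining 2×2 (Top, Bottom vs C, R):
Let the row player play Top with probability p. Expected payoff against C: 5p + 1(1−p) = 4p + 1; against R: (-12)p + 8(1−p) = −20p + 8.
Setting these equal: 4p + 1 = −20p + 8 ⇒ 24p = 7 ⇒ p = 7/24, and the value is (4)·(7/24) + 1 = 13/6.
For the column player: with q = P(C), equating Top's and Bottom's payoffs gives 17q − 12 = −7q + 8 ⇒ q = 5/6.

13/6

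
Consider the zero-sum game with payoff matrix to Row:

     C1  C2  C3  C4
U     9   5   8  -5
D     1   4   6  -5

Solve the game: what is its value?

Row minima: U → -5, D → -5; maximin = -5.
Column maxima: C1 → 9, C2 → 5, C3 → 8, C4 → -5; minimax = -5.
Since maximin = minimax = -5, there is a saddle point and the value is -5.

-5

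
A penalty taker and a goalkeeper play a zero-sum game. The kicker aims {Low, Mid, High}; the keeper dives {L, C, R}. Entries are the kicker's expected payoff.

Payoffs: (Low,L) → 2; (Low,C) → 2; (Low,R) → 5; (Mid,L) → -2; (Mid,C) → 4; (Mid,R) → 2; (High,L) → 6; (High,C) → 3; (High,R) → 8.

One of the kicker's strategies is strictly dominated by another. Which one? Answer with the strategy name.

Low

High gives a strictly higher payoff than Low against every column: 6 > 2, 3 > 2, 8 > 5.
So Low is strictly dominated and the kicker never plays it.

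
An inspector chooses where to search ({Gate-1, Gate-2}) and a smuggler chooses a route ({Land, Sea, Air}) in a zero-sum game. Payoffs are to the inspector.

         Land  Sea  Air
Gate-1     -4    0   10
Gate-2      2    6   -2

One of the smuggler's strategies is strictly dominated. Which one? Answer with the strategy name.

Land holds the inspector's payoff strictly below Sea in every row: -4 < 0, 2 < 6.
So Sea is strictly dominated for the smuggler.

Sea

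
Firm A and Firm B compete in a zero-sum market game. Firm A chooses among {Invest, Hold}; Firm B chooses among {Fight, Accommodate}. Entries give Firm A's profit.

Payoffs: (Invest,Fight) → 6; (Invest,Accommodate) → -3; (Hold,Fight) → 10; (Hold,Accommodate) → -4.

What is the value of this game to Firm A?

-3

Row minima: Invest → -3, Hold → -4; maximin = -3.
Column maxima: Fight → 10, Accommodate → -3; minimax = -3.
Since maximin = minimax = -3, there is a saddle point and the value is -3.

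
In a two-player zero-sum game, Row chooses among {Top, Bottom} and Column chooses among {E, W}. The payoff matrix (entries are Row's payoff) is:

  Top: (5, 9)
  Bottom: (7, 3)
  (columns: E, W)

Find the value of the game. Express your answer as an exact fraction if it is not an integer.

Row minima: Top → 5, Bottom → 3; maximin = 5.
Column maxima: E → 7, W → 9; minimax = 7.
5 ≠ 7, so there is no saddle point; optimal play is mixed.
Let Row play Top with probability p. Expected payoff against E: 5p + 7(1−p) = −2p + 7; against W: 9p + 3(1−p) = 6p + 3.
Setting these equal: −2p + 7 = 6p + 3 ⇒ −8p = -4 ⇒ p = 1/2, and the value is (-2)·(1/2) + 7 = 6.
For Column: with q = P(E), equating Top's and Bottom's payoffs gives −4q + 9 = 4q + 3 ⇒ q = 3/4.

6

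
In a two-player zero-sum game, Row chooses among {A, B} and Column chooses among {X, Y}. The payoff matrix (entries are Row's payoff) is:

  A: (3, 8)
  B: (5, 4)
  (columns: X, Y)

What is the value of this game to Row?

14/3

Row minima: A → 3, B → 4; maximin = 4.
Column maxima: X → 5, Y → 8; minimax = 5.
4 ≠ 5, so there is no saddle point; optimal play is mixed.
Let Row play A with probability p. Expected payoff against X: 3p + 5(1−p) = −2p + 5; against Y: 8p + 4(1−p) = 4p + 4.
Setting these equal: −2p + 5 = 4p + 4 ⇒ −6p = -1 ⇒ p = 1/6, and the value is (-2)·(1/6) + 5 = 14/3.
For Column: with q = P(X), equating A's and B's payoffs gives −5q + 8 = q + 4 ⇒ q = 2/3.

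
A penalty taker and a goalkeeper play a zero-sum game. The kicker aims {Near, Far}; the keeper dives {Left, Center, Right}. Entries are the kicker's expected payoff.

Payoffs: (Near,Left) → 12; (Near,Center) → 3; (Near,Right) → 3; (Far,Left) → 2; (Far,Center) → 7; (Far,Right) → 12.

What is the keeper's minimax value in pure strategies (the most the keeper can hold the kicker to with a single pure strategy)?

7

Column maxima: Left → 12, Center → 7, Right → 12.
The smallest of these is 7.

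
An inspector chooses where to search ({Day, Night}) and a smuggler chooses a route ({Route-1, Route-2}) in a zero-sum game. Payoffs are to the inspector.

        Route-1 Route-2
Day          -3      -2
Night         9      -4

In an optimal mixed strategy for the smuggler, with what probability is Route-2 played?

6/7

Row minima: Day → -3, Night → -4; maximin = -3.
Column maxima: Route-1 → 9, Route-2 → -2; minimax = -2.
-3 ≠ -2, so there is no saddle point; optimal play is mixed.
Let the inspector play Day with probability p. Expected payoff against Route-1: (-3)p + 9(1−p) = −12p + 9; against Route-2: (-2)p + (-4)(1−p) = 2p − 4.
Setting these equal: −12p + 9 = 2p − 4 ⇒ −14p = -13 ⇒ p = 13/14, and the value is (-12)·(13/14) + 9 = -15/7.
For the smuggler: with q = P(Route-1), equating Day's and Night's payoffs gives −q − 2 = 13q − 4 ⇒ q = 1/7.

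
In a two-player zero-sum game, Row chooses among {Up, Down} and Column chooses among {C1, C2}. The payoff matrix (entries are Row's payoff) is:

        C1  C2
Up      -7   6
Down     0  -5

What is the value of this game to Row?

Row minima: Up → -7, Down → -5; maximin = -5.
Column maxima: C1 → 0, C2 → 6; minimax = 0.
-5 ≠ 0, so there is no saddle point; optimal play is mixed.
Let Row play Up with probability p. Expected payoff against C1: (-7)p + 0(1−p) = −7p; against C2: 6p + (-5)(1−p) = 11p − 5.
Setting these equal: −7p = 11p − 5 ⇒ −18p = -5 ⇒ p = 5/18, and the value is (-7)·(5/18) = -35/18.
For Column: with q = P(C1), equating Up's and Down's payoffs gives −13q + 6 = 5q − 5 ⇒ q = 11/18.

-35/18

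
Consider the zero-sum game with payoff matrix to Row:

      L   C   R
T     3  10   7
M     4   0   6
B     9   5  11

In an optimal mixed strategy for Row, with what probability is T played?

Row minima: T → 3, M → 0, B → 5; maximin = 5.
Column maxima: L → 9, C → 10, R → 11; minimax = 9.
5 ≠ 9, so there is no saddle point; optimal play is mixed.
M is strictly dominated by B, so Row never plays it.
R is strictly dominated by L (it gives Row strictly more in every row), so Column never plays it.
On the remaining 2×2 (T, B vs L, C):
Let Row play T with probability p. Expected payoff against L: 3p + 9(1−p) = −6p + 9; against C: 10p + 5(1−p) = 5p + 5.
Setting these equal: −6p + 9 = 5p + 5 ⇒ −11p = -4 ⇒ p = 4/11, and the value is (-6)·(4/11) + 9 = 75/11.
For Column: with q = P(L), equating T's and B's payoffs gives −7q + 10 = 4q + 5 ⇒ q = 5/11.

4/11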